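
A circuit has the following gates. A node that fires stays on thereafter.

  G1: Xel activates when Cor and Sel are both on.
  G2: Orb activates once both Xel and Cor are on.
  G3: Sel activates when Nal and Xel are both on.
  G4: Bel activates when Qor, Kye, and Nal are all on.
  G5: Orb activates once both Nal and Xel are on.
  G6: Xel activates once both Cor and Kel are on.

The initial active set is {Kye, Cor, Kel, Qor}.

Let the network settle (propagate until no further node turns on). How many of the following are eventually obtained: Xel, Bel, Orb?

G6: Cor and Kel on → Xel on.
G2: Xel and Cor on → Orb on.
Xel: reached.
Bel would need Qor, Kye, and Nal (G4), but Nal never turns on.
Orb: reached.
Reached: Xel and Orb — 2 of the 3.

2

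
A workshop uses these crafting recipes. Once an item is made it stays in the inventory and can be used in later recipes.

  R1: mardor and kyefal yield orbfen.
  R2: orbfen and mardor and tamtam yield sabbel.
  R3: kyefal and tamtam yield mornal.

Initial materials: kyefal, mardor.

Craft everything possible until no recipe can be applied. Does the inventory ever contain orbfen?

Using R1, mardor and kyefal make orbfen.

Yes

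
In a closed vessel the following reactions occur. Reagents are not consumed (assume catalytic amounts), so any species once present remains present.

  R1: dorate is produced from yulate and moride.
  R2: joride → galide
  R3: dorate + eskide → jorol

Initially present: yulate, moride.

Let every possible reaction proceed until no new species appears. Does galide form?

No

galide would need joride (R2), but joride never forms.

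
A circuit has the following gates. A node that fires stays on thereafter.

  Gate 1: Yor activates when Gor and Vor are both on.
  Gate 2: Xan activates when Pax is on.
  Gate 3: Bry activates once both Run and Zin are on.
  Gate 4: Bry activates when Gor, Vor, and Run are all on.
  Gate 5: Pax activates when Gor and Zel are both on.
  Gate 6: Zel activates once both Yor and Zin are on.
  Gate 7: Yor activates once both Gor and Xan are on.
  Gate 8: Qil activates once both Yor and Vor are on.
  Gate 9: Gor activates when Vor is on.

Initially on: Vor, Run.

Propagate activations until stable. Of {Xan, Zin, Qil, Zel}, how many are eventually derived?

Vor is on, so Gor activates (Gate 9).
Gor and Vor are on, so Yor activates (Gate 1).
Yor and Vor are on, so Qil activates (Gate 8).
Xan would need Pax (Gate 2), but Pax never turns on.
No rule produces Zin, and it is not given.
Qil: reached.
Zel would need Yor and Zin (Gate 6), but Zin never turns on.
Reached: Qil — 1 of the 4.

1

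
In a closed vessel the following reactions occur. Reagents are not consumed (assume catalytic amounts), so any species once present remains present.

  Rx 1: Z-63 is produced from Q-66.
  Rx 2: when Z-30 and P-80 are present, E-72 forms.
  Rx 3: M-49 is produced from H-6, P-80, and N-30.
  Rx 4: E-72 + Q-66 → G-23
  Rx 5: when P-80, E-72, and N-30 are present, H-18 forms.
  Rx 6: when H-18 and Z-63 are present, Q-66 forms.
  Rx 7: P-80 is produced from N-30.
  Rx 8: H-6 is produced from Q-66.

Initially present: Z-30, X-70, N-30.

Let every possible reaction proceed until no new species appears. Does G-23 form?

G-23 would need E-72 and Q-66 (Rx 4), but Q-66 never forms.

No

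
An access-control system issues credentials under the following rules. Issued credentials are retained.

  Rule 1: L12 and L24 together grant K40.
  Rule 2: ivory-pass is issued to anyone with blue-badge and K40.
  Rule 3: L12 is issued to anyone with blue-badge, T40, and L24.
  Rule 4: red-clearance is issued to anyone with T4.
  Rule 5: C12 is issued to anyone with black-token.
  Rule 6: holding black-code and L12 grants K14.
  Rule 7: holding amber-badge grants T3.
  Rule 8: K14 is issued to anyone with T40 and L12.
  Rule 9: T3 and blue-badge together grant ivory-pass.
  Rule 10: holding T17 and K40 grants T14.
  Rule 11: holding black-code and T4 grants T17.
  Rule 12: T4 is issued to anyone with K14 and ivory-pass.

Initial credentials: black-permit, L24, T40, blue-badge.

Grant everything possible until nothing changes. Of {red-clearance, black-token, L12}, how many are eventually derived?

Holding blue-badge, T40, and L24 grants L12 (Rule 3).
Holding L12 and L24 grants K40 (Rule 1).
Holding T40 and L12 grants K14 (Rule 8).
Holding blue-badge and K40 grants ivory-pass (Rule 2).
Holding K14 and ivory-pass grants T4 (Rule 12).
Holding T4 grants red-clearance (Rule 4).
red-clearance: reached.
No rule produces black-token, and it is not given.
L12: reached.
Reached: red-clearance and L12 — 2 of the 3.

2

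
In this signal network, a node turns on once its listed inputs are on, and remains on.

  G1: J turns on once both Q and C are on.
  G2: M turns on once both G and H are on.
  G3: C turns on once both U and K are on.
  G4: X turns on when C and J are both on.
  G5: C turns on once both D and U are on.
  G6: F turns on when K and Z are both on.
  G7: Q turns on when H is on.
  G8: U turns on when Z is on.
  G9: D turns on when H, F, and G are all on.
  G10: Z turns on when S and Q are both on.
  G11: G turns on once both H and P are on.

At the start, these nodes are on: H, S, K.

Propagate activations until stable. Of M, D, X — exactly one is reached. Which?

H is on, so Q turns on (G7).
G10: S and Q on → Z on.
G8: Z on → U on.
G3: U and K on → C on.
Q and C are on, so J turns on (G1).
C and J are on, so X turns on (G4).
M would need G and H (G2), but G never turns on. D would need H, F, and G (G9), but G never turns on.

X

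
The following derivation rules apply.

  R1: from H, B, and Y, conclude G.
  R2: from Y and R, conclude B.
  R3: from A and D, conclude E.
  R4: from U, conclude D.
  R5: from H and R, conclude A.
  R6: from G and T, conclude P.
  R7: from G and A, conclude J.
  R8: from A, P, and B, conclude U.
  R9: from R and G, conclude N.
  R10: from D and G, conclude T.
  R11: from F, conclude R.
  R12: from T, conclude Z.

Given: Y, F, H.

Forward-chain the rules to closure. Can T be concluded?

No

T would need D and G (R10), but D is never established.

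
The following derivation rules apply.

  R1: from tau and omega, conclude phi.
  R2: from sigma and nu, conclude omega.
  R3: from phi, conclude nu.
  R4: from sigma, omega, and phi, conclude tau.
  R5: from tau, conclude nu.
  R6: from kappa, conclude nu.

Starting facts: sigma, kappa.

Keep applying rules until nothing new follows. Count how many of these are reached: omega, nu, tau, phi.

From kappa, R6 gives nu.
sigma and nu hold, so omega follows (R2).
omega: reached.
nu: reached.
tau would need sigma, omega, and phi (R4), but phi is never established.
phi would need tau and omega (R1), but tau is never established.
Reached: omega and nu — 2 of the 4.

2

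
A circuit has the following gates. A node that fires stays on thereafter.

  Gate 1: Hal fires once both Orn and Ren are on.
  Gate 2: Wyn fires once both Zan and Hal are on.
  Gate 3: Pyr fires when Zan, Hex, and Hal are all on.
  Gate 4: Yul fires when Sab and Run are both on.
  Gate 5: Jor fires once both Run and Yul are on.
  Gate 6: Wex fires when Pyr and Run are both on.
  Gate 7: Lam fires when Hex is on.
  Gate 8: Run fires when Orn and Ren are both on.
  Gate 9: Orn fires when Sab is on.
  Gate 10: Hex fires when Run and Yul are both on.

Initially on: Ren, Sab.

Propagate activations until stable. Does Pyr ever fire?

No

Pyr would need Zan, Hex, and Hal (Gate 3), but Zan never turns on.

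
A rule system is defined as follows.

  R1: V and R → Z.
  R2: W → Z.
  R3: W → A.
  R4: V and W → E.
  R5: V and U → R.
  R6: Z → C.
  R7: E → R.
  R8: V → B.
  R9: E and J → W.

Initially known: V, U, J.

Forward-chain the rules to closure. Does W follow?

W would need E and J (R9), but E is never established.

No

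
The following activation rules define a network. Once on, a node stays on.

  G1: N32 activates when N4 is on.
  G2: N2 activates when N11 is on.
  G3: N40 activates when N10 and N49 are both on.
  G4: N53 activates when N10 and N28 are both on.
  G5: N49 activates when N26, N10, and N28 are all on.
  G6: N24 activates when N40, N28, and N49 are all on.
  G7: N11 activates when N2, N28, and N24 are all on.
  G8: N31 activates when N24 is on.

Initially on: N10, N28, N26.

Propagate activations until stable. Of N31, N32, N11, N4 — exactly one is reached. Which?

N31

G5: N26, N10, and N28 on → N49 on.
G3: N10 and N49 on → N40 on.
N40, N28, and N49 are on, so N24 activates (G6).
N24 is on, so N31 activates (G8).
N32 would need N4 (G1), but N4 never turns on. No rule produces N4, and it is not given. N11 would need N2, N28, and N24 (G7), but N2 never turns on.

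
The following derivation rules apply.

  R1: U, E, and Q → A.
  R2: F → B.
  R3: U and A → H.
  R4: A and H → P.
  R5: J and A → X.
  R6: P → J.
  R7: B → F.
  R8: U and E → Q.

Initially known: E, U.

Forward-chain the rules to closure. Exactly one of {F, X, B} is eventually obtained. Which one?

X

U and E hold, so Q follows (R8).
From U, E, and Q, R1 gives A.
U and A hold, so H follows (R3).
A and H hold, so P follows (R4).
From P, R6 gives J.
J and A hold, so X follows (R5).
F would need B (R7), but B is never established. B would need F (R2), but F is never established.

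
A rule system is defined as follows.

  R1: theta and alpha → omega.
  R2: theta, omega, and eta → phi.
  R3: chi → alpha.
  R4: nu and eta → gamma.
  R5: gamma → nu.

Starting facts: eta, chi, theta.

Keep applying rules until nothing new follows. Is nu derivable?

No

nu would need gamma (R5), but gamma is never established.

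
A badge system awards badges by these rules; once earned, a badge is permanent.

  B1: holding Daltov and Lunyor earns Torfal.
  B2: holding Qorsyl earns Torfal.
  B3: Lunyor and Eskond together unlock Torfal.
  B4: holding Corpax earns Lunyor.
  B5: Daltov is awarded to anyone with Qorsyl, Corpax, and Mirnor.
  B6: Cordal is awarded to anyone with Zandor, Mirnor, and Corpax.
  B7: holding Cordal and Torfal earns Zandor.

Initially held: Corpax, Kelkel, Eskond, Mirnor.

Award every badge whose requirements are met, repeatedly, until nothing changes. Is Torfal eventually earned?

With Corpax, Lunyor is earned (B4).
With Lunyor and Eskond, Torfal is earned (B3).

Yes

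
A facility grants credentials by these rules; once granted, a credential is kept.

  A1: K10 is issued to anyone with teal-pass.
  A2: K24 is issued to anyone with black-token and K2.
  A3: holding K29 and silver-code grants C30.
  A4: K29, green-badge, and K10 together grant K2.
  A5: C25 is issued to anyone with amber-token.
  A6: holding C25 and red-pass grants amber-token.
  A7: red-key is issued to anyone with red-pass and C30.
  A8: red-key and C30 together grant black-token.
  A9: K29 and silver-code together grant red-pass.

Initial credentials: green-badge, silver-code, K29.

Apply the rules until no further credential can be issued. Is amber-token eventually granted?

No

amber-token would need C25 and red-pass (A6), but C25 is never granted.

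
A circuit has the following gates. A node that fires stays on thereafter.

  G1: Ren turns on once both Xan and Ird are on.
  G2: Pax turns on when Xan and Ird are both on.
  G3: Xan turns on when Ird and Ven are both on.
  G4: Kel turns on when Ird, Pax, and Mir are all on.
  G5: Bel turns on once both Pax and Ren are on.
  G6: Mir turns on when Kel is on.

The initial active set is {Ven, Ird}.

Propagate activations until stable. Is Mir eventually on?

Mir would need Kel (G6), but Kel never turns on.

No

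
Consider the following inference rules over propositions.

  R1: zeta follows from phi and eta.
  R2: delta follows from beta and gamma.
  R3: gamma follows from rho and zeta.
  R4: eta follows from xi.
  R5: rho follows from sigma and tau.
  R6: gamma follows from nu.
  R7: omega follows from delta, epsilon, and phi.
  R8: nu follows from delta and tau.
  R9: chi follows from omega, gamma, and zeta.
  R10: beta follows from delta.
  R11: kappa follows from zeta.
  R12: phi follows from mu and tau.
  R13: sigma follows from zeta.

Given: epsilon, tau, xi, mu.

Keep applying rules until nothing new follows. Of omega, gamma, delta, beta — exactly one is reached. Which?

gamma

xi holds, so eta follows (R4).
From mu and tau, R12 gives phi.
From phi and eta, R1 gives zeta.
From zeta, R13 gives sigma.
From sigma and tau, R5 gives rho.
From rho and zeta, R3 gives gamma.
omega would need delta, epsilon, and phi (R7), but delta is never established. delta would need beta and gamma (R2), but beta is never established. beta would need delta (R10), but delta is never established.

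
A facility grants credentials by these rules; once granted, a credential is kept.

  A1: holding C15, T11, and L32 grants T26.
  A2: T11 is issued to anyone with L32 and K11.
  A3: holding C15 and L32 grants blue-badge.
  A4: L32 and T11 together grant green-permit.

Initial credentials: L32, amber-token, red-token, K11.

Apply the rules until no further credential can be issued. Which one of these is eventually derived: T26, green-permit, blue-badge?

Holding L32 and K11 grants T11 (A2).
Holding L32 and T11 grants green-permit (A4).
blue-badge would need C15 and L32 (A3), but C15 is never granted. T26 would need C15, T11, and L32 (A1), but C15 is never granted.

green-permit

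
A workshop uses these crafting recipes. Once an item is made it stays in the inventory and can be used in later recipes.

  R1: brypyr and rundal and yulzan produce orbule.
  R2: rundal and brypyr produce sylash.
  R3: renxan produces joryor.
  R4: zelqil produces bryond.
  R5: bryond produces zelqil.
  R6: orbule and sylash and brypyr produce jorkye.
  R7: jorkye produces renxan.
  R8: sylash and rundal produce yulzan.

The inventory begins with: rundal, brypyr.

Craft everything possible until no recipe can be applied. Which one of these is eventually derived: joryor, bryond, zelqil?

joryor

rundal and brypyr → sylash (R2).
Using R8, sylash and rundal make yulzan.
Using R1, brypyr, rundal, and yulzan make orbule.
Using R6, orbule, sylash, and brypyr make jorkye.
jorkye → renxan (R7).
renxan → joryor (R3).
bryond would need zelqil (R4), but zelqil is never obtained. zelqil would need bryond (R5), but bryond is never obtained.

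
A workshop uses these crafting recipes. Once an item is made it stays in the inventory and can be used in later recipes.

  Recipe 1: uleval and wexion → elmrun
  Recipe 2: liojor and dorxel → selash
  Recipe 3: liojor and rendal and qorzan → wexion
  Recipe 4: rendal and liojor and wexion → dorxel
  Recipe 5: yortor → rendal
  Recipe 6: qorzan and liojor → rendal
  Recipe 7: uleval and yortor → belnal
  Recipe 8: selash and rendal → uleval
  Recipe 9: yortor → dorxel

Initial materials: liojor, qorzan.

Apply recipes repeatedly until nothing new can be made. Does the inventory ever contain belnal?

No

belnal would need uleval and yortor (Recipe 7), but yortor is never obtained.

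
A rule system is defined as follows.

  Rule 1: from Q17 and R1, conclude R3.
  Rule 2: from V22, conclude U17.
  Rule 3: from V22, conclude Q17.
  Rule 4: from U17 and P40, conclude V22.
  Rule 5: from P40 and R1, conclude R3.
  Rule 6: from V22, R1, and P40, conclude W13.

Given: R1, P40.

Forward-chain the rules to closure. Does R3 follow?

From P40 and R1, Rule 5 gives R3.

Yes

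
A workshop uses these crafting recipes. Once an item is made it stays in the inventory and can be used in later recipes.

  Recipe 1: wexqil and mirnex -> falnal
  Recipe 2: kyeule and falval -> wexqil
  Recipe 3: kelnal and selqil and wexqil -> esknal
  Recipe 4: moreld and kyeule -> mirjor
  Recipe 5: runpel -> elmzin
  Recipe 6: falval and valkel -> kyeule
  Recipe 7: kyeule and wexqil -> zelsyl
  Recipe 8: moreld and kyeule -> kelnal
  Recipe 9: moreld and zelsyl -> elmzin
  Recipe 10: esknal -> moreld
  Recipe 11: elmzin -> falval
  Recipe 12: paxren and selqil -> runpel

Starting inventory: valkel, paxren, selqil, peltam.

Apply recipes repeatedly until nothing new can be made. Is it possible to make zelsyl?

Yes

paxren and selqil -> runpel (Recipe 12).
runpel -> elmzin (Recipe 5).
Using Recipe 11, elmzin makes falval.
Using Recipe 6, falval and valkel make kyeule.
kyeule and falval -> wexqil (Recipe 2).
kyeule and wexqil -> zelsyl (Recipe 7).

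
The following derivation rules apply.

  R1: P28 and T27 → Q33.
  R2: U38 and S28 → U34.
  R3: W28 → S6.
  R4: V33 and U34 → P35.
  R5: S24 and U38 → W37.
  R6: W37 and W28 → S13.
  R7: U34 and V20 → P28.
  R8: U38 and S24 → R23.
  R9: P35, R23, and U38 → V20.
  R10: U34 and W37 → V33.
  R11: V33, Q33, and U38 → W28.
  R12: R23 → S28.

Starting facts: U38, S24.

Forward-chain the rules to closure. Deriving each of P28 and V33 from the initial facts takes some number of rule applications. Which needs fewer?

V33

V33: S24 and U38 hold, so W37 follows (R5). From U38 and S24, R8 gives R23. From R23, R12 gives S28. U38 and S28 hold, so U34 follows (R2). From U34 and W37, R10 gives V33. [5 rule applications]
P28: S24 and U38 hold, so W37 follows (R5). U38 and S24 hold, so R23 follows (R8). R23 holds, so S28 follows (R12). From U38 and S28, R2 gives U34. U34 and W37 hold, so V33 follows (R10). From V33 and U34, R4 gives P35. P35, R23, and U38 hold, so V20 follows (R9). From U34 and V20, R7 gives P28. [8 rule applications]
V33 needs fewer.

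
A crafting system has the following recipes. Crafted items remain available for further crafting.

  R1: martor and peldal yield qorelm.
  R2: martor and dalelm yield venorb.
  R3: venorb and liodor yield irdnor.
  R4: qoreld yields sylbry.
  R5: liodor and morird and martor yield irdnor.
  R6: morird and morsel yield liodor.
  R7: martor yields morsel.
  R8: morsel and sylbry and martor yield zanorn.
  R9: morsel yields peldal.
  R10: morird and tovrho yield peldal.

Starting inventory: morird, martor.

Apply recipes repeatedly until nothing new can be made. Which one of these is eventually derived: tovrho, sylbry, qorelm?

martor → morsel (R7).
morsel → peldal (R9).
Using R1, martor and peldal make qorelm.
sylbry would need qoreld (R4), but qoreld is never obtained. No rule produces tovrho, and it is not given.

qorelm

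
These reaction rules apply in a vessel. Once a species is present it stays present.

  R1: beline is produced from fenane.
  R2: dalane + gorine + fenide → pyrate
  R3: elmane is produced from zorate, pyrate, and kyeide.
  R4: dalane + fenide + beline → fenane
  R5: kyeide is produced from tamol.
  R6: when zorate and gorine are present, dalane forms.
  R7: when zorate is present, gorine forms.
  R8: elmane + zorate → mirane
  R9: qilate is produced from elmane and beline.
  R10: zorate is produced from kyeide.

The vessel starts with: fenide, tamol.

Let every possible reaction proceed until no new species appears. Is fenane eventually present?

fenane would need dalane, fenide, and beline (R4), but beline never forms.

No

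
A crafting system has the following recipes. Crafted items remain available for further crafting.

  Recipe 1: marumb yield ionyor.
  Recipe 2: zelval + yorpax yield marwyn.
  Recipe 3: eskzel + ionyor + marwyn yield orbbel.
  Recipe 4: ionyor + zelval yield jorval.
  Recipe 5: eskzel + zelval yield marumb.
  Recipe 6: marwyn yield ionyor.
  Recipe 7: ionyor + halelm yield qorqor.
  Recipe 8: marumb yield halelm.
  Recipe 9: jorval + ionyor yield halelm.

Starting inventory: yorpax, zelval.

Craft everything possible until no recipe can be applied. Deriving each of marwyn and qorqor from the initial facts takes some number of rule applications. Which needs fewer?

marwyn: Using Recipe 2, zelval and yorpax make marwyn. [1 rule application]
qorqor: zelval + yorpax → marwyn (Recipe 2). marwyn → ionyor (Recipe 6). Using Recipe 4, ionyor and zelval make jorval. Using Recipe 9, jorval and ionyor make halelm. Using Recipe 7, ionyor and halelm make qorqor. [5 rule applications]
marwyn needs fewer.

marwyn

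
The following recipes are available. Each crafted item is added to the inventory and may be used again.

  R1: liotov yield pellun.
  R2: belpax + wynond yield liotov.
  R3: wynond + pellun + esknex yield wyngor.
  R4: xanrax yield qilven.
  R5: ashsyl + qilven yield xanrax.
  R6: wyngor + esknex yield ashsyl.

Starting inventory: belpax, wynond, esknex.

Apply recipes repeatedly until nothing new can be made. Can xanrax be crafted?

xanrax would need ashsyl and qilven (R5), but qilven is never obtained.

No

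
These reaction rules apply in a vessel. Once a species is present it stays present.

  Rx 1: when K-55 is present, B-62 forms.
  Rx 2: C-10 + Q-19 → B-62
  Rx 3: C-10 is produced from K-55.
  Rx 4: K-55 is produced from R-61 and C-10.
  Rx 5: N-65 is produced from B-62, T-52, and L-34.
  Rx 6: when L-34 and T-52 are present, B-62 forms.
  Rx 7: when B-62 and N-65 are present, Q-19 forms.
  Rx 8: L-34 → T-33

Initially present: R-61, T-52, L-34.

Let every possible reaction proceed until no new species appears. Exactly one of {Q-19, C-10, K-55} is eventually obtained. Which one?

L-34 and T-52 present → B-62 forms (Rx 6).
B-62, T-52, and L-34 present → N-65 forms (Rx 5).
B-62 and N-65 present → Q-19 forms (Rx 7).
K-55 would need R-61 and C-10 (Rx 4), but C-10 never forms. C-10 would need K-55 (Rx 3), but K-55 never forms.

Q-19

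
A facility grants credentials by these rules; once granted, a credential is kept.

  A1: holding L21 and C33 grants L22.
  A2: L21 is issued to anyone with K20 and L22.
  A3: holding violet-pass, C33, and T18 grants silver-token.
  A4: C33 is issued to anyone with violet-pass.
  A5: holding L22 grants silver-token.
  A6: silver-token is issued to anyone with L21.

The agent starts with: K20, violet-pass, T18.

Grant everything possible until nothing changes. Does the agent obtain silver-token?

Holding violet-pass grants C33 (A4).
Holding violet-pass, C33, and T18 grants silver-token (A3).

Yes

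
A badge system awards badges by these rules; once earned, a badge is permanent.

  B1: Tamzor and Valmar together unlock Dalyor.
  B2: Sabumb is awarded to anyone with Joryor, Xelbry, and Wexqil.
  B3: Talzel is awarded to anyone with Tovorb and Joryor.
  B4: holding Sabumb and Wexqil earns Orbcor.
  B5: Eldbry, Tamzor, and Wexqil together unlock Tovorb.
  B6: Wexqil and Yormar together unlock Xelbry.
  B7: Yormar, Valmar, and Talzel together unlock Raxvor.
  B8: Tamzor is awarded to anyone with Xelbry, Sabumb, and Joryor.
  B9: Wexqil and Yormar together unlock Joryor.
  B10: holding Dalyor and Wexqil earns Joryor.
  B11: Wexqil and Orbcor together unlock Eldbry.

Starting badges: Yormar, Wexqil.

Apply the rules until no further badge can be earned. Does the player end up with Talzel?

Yes

With Wexqil and Yormar, Xelbry is earned (B6).
With Wexqil and Yormar, Joryor is earned (B9).
With Joryor, Xelbry, and Wexqil, Sabumb is earned (B2).
With Sabumb and Wexqil, Orbcor is earned (B4).
With Xelbry, Sabumb, and Joryor, Tamzor is earned (B8).
With Wexqil and Orbcor, Eldbry is earned (B11).
With Eldbry, Tamzor, and Wexqil, Tovorb is earned (B5).
With Tovorb and Joryor, Talzel is earned (B3).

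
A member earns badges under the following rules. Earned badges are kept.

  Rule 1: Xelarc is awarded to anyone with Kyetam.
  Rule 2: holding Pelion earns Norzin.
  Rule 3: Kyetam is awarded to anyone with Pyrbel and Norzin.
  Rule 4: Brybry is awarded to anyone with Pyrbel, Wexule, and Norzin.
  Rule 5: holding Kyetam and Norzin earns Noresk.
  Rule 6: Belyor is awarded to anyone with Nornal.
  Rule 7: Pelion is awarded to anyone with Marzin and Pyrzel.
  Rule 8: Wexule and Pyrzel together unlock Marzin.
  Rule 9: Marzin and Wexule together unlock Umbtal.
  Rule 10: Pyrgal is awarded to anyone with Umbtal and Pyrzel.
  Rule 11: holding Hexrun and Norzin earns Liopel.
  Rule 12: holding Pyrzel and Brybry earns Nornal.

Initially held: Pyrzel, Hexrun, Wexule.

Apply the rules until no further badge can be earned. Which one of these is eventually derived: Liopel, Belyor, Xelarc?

Liopel

With Wexule and Pyrzel, Marzin is earned (Rule 8).
With Marzin and Pyrzel, Pelion is earned (Rule 7).
With Pelion, Norzin is earned (Rule 2).
With Hexrun and Norzin, Liopel is earned (Rule 11).
Belyor would need Nornal (Rule 6), but Nornal is never earned. Xelarc would need Kyetam (Rule 1), but Kyetam is never earned.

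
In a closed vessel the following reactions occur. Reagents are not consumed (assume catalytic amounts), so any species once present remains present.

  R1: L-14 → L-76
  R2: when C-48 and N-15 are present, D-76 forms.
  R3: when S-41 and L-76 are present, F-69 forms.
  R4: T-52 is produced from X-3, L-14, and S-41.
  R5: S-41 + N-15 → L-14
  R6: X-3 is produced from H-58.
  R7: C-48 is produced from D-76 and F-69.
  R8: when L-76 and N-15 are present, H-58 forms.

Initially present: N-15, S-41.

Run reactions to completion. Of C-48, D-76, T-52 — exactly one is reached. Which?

T-52

S-41 and N-15 present → L-14 forms (R5).
L-14 present → L-76 forms (R1).
L-76 and N-15 present → H-58 forms (R8).
H-58 present → X-3 forms (R6).
X-3, L-14, and S-41 present → T-52 forms (R4).
D-76 would need C-48 and N-15 (R2), but C-48 never forms. C-48 would need D-76 and F-69 (R7), but D-76 never forms.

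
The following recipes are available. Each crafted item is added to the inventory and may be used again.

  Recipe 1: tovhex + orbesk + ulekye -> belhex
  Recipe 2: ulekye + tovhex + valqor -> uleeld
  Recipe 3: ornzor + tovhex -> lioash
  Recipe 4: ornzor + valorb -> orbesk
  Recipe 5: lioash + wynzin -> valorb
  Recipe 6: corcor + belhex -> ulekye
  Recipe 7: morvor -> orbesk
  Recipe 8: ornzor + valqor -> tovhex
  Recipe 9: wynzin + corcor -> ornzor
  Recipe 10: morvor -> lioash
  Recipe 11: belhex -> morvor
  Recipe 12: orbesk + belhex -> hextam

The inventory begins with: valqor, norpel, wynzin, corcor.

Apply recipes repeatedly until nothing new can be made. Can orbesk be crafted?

wynzin + corcor -> ornzor (Recipe 9).
Using Recipe 8, ornzor and valqor make tovhex.
ornzor + tovhex -> lioash (Recipe 3).
Using Recipe 5, lioash and wynzin make valorb.
ornzor + valorb -> orbesk (Recipe 4).

Yes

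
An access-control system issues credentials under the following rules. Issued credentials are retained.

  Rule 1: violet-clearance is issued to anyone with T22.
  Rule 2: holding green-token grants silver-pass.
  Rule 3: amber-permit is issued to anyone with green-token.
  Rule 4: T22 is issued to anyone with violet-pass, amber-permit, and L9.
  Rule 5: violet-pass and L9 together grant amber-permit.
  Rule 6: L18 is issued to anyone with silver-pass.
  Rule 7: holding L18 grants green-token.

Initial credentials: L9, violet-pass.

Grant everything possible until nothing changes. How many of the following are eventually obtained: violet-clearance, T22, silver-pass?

Holding violet-pass and L9 grants amber-permit (Rule 5).
Holding violet-pass, amber-permit, and L9 grants T22 (Rule 4).
Holding T22 grants violet-clearance (Rule 1).
violet-clearance: reached.
T22: reached.
silver-pass would need green-token (Rule 2), but green-token is never granted.
Reached: violet-clearance and T22 — 2 of the 3.

2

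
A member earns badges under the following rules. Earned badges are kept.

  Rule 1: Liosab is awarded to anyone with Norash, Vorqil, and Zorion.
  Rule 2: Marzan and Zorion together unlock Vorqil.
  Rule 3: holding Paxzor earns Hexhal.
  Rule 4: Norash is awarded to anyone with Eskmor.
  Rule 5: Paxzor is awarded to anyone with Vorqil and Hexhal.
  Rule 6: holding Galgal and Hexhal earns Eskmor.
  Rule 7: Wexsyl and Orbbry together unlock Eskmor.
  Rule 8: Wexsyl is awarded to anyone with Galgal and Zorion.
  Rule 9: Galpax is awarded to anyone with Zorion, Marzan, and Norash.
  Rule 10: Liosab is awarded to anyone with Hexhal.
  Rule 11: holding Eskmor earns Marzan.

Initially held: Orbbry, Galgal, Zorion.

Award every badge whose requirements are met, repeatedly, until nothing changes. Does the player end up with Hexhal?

No

Hexhal would need Paxzor (Rule 3), but Paxzor is never earned.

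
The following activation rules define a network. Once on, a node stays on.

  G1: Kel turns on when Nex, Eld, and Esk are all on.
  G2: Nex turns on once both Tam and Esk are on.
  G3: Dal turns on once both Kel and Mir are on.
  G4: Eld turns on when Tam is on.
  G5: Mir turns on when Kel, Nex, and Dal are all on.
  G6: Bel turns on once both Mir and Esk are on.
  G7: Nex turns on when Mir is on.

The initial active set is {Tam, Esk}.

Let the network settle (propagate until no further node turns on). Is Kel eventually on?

Yes

Tam and Esk are on, so Nex turns on (G2).
G4: Tam on → Eld on.
Nex, Eld, and Esk are on, so Kel turns on (G1).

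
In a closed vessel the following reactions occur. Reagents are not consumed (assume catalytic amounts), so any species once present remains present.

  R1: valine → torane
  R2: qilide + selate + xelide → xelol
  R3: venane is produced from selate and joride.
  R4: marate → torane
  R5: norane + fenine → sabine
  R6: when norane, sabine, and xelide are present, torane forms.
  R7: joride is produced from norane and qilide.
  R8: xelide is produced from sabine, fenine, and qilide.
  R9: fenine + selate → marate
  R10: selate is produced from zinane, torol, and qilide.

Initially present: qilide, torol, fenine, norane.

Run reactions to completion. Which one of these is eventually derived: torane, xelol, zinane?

norane and fenine present → sabine forms (R5).
sabine, fenine, and qilide present → xelide forms (R8).
norane, sabine, and xelide present → torane forms (R6).
xelol would need qilide, selate, and xelide (R2), but selate never forms. No rule produces zinane, and it is not given.

torane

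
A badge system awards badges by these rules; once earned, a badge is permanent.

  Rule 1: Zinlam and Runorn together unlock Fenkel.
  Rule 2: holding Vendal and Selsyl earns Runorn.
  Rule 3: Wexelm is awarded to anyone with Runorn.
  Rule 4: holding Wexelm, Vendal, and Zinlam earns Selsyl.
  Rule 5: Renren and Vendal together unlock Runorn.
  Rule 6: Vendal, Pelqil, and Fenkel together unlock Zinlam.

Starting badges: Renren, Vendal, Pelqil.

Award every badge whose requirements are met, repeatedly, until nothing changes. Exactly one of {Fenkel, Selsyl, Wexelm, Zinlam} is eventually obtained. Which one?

With Renren and Vendal, Runorn is earned (Rule 5).
With Runorn, Wexelm is earned (Rule 3).
Selsyl would need Wexelm, Vendal, and Zinlam (Rule 4), but Zinlam is never earned. Fenkel would need Zinlam and Runorn (Rule 1), but Zinlam is never earned. Zinlam would need Vendal, Pelqil, and Fenkel (Rule 6), but Fenkel is never earned.

Wexelm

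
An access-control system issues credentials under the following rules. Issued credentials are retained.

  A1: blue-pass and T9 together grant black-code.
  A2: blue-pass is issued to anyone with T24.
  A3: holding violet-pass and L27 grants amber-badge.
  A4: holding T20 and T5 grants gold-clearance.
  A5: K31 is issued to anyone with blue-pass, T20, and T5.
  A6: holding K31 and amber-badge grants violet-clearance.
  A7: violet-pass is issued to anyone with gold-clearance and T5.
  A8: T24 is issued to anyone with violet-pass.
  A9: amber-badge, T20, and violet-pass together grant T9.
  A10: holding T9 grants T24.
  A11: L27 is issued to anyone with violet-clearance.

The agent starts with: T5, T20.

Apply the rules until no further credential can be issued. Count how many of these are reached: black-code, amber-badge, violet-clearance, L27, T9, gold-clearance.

Holding T20 and T5 grants gold-clearance (A4).
black-code would need blue-pass and T9 (A1), but T9 is never granted.
amber-badge would need violet-pass and L27 (A3), but L27 is never granted.
violet-clearance would need K31 and amber-badge (A6), but amber-badge is never granted.
L27 would need violet-clearance (A11), but violet-clearance is never granted.
T9 would need amber-badge, T20, and violet-pass (A9), but amber-badge is never granted.
gold-clearance: reached.
Reached: gold-clearance — 1 of the 6.

1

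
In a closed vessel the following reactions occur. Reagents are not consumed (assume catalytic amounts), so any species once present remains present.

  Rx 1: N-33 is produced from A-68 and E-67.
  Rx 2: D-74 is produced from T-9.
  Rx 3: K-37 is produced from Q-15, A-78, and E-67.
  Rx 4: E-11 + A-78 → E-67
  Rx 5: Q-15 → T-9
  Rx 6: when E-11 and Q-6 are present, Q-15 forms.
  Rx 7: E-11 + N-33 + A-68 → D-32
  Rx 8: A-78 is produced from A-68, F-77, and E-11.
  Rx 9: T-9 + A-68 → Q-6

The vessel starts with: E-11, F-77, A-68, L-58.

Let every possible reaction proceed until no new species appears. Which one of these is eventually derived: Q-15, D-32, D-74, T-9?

A-68, F-77, and E-11 present → A-78 forms (Rx 8).
E-11 and A-78 present → E-67 forms (Rx 4).
A-68 and E-67 present → N-33 forms (Rx 1).
E-11, N-33, and A-68 present → D-32 forms (Rx 7).
D-74 would need T-9 (Rx 2), but T-9 never forms. Q-15 would need E-11 and Q-6 (Rx 6), but Q-6 never forms. T-9 would need Q-15 (Rx 5), but Q-15 never forms.

D-32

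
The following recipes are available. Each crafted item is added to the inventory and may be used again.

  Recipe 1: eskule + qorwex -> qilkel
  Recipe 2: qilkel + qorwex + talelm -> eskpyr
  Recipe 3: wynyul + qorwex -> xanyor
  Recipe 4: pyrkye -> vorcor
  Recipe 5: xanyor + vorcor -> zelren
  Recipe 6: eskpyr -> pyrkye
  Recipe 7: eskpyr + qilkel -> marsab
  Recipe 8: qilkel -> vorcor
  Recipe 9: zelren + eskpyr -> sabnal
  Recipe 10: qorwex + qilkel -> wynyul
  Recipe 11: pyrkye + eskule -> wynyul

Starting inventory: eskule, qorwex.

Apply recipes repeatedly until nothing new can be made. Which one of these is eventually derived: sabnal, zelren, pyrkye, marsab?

eskule + qorwex -> qilkel (Recipe 1).
Using Recipe 8, qilkel makes vorcor.
Using Recipe 10, qorwex and qilkel make wynyul.
Using Recipe 3, wynyul and qorwex make xanyor.
xanyor + vorcor -> zelren (Recipe 5).
sabnal would need zelren and eskpyr (Recipe 9), but eskpyr is never obtained. marsab would need eskpyr and qilkel (Recipe 7), but eskpyr is never obtained. pyrkye would need eskpyr (Recipe 6), but eskpyr is never obtained.

zelren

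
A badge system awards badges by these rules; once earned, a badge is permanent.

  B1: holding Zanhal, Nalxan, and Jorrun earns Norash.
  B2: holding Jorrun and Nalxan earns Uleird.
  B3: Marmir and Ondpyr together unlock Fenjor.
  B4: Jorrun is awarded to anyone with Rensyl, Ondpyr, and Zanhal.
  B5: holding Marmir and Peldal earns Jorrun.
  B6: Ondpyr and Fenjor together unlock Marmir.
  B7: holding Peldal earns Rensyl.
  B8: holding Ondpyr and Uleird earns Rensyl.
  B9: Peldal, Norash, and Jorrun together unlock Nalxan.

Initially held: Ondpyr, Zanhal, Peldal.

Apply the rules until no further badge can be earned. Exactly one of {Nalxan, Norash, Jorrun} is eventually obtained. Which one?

Jorrun

With Peldal, Rensyl is earned (B7).
With Rensyl, Ondpyr, and Zanhal, Jorrun is earned (B4).
Nalxan would need Peldal, Norash, and Jorrun (B9), but Norash is never earned. Norash would need Zanhal, Nalxan, and Jorrun (B1), but Nalxan is never earned.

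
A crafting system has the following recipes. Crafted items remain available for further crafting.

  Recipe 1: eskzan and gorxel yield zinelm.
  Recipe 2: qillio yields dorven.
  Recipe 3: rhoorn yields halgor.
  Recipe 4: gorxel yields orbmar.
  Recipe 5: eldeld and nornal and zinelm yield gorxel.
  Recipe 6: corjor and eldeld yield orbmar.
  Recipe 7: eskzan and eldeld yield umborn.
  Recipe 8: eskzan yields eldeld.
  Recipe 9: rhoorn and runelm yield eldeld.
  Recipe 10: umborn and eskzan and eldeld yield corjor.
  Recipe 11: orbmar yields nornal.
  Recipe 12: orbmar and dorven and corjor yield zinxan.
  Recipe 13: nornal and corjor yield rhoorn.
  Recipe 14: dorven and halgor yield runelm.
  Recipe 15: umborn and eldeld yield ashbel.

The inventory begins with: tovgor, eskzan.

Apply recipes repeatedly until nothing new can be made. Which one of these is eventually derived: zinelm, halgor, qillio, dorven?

halgor

Using Recipe 8, eskzan makes eldeld.
eskzan and eldeld → umborn (Recipe 7).
umborn and eskzan and eldeld → corjor (Recipe 10).
Using Recipe 6, corjor and eldeld make orbmar.
orbmar → nornal (Recipe 11).
Using Recipe 13, nornal and corjor make rhoorn.
Using Recipe 3, rhoorn makes halgor.
No rule produces qillio, and it is not given. dorven would need qillio (Recipe 2), but qillio is never obtained. zinelm would need eskzan and gorxel (Recipe 1), but gorxel is never obtained.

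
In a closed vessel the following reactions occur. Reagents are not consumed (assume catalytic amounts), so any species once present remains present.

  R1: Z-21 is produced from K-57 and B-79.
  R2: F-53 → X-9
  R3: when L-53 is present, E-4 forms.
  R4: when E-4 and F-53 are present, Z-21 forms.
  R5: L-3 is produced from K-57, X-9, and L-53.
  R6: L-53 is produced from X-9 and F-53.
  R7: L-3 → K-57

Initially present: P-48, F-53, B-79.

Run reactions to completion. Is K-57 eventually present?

No

K-57 would need L-3 (R7), but L-3 never forms.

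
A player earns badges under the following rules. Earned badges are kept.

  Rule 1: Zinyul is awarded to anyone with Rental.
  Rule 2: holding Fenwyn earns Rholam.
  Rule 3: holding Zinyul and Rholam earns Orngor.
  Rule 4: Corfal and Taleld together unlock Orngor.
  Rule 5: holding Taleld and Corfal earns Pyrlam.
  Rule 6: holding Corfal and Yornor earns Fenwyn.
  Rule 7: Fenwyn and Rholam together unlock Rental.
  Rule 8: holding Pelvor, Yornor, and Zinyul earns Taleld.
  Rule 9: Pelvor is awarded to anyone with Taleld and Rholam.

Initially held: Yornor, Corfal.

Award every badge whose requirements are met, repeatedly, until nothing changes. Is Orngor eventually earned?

Yes

With Corfal and Yornor, Fenwyn is earned (Rule 6).
With Fenwyn, Rholam is earned (Rule 2).
With Fenwyn and Rholam, Rental is earned (Rule 7).
With Rental, Zinyul is earned (Rule 1).
With Zinyul and Rholam, Orngor is earned (Rule 3).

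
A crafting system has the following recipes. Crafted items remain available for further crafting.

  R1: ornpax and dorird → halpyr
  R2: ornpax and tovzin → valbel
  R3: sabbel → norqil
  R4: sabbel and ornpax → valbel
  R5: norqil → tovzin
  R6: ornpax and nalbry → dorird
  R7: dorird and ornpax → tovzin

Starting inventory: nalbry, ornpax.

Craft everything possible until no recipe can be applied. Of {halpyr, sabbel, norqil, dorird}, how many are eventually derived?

2

ornpax and nalbry → dorird (R6).
ornpax and dorird → halpyr (R1).
halpyr: reached.
No rule produces sabbel, and it is not given.
norqil would need sabbel (R3), but sabbel is never obtained.
dorird: reached.
Reached: halpyr and dorird — 2 of the 4.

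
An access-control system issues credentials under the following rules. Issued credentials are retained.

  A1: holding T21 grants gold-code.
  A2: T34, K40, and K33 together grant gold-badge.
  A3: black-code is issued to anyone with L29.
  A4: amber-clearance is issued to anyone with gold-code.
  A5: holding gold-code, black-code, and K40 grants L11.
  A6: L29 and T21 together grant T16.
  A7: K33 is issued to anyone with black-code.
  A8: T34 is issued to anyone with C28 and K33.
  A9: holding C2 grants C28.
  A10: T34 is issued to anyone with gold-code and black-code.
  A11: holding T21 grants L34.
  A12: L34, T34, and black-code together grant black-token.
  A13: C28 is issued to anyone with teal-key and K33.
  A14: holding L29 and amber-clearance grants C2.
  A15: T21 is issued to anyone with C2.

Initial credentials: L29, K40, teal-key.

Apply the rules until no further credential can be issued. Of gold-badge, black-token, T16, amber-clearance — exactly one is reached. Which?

Holding L29 grants black-code (A3).
Holding black-code grants K33 (A7).
Holding teal-key and K33 grants C28 (A13).
Holding C28 and K33 grants T34 (A8).
Holding T34, K40, and K33 grants gold-badge (A2).
T16 would need L29 and T21 (A6), but T21 is never granted. black-token would need L34, T34, and black-code (A12), but L34 is never granted. amber-clearance would need gold-code (A4), but gold-code is never granted.

gold-badge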